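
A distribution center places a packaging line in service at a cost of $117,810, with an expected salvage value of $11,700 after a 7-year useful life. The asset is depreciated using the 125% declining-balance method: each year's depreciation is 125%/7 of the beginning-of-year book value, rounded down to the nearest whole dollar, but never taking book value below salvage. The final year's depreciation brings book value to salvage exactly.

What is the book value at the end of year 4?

$53,638

Depreciable base = $117,810 − $11,700 = $106,110.
Year 1: ⌊$117,810 × 125%/7⌋ = $21,037. Book value $96,773.
Year 2: ⌊$96,773 × 125%/7⌋ = $17,280. Book value $79,493.
Year 3: ⌊$79,493 × 125%/7⌋ = $14,195. Book value $65,298.
Year 4: ⌊$65,298 × 125%/7⌋ = $11,660. Book value $53,638.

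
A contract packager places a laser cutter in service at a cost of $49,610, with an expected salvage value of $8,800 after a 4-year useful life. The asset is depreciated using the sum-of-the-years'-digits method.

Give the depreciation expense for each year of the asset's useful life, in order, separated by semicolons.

Depreciable base = $49,610 − $8,800 = $40,810.
Sum of the years' digits = 4+3+2+1 = 10.
Year 1: $40,810 × 4/10 = $16,324. Book value $33,286.
Year 2: $40,810 × 3/10 = $12,243. Book value $21,043.
Year 3: $40,810 × 2/10 = $8,162. Book value $12,881.
Year 4: $40,810 × 1/10 = $4,081. Book value $8,800.

$16,324; $12,243; $8,162; $4,081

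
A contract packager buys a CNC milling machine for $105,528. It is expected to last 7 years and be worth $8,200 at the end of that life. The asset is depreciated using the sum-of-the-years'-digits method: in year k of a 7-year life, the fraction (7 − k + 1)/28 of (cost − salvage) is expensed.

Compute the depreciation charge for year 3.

Depreciable base = $105,528 − $8,200 = $97,328.
Sum of the years' digits = 7+6+5+4+3+2+1 = 28.
Year 1: $97,328 × 7/28 = $24,332. Book value $81,196.
Year 2: $97,328 × 6/28 = $20,856. Book value $60,340.
Year 3: $97,328 × 5/28 = $17,380. Book value $42,960.

$17,380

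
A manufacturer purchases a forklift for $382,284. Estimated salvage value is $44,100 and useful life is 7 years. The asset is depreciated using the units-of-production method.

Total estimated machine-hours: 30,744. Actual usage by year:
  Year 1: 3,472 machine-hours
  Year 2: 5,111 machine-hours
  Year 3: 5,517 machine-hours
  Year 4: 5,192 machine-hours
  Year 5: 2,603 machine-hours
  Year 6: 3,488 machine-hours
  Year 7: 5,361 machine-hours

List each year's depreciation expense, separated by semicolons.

Depreciable base = $382,284 − $44,100 = $338,184.
Rate = $338,184 / 30,744 machine-hours = $11 per machine-hour.
Year 1: 3,472 × $11 = $38,192. Book value $344,092.
Year 2: 5,111 × $11 = $56,221. Book value $287,871.
Year 3: 5,517 × $11 = $60,687. Book value $227,184.
Year 4: 5,192 × $11 = $57,112. Book value $170,072.
Year 5: 2,603 × $11 = $28,633. Book value $141,439.
Year 6: 3,488 × $11 = $38,368. Book value $103,071.
Year 7: 5,361 × $11 = $58,971. Book value $44,100.

$38,192; $56,221; $60,687; $57,112; $28,633; $38,368; $58,971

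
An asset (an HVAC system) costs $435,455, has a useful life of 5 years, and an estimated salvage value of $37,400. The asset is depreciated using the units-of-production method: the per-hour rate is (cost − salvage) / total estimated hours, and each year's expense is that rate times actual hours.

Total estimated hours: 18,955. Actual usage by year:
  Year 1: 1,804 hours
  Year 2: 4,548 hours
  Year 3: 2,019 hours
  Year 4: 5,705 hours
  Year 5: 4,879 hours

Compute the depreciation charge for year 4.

Depreciable base = $435,455 − $37,400 = $398,055.
Rate = $398,055 / 18,955 hours = $21 per hour.
Year 1: 1,804 × $21 = $37,884. Book value $397,571.
Year 2: 4,548 × $21 = $95,508. Book value $302,063.
Year 3: 2,019 × $21 = $42,399. Book value $259,664.
Year 4: 5,705 × $21 = $119,805. Book value $139,859.

$119,805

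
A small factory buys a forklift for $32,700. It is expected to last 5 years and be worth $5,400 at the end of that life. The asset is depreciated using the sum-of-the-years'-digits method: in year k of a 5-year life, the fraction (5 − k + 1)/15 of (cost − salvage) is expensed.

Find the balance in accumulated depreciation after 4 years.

Depreciable base = $32,700 − $5,400 = $27,300.
Sum of the years' digits = 5+4+3+2+1 = 15.
Year 1: $27,300 × 5/15 = $9,100. Book value $23,600.
Year 2: $27,300 × 4/15 = $7,280. Book value $16,320.
Year 3: $27,300 × 3/15 = $5,460. Book value $10,860.
Year 4: $27,300 × 2/15 = $3,640. Book value $7,220.
Accumulated through year 4 = $32,700 − $7,220 = $25,480.

$25,480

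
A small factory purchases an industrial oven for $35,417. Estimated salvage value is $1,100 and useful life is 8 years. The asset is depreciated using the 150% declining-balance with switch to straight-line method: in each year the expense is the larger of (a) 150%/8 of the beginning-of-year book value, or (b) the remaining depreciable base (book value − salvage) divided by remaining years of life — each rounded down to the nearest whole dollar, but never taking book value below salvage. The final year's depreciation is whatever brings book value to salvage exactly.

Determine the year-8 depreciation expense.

Depreciable base = $35,417 − $1,100 = $34,317.
Year 1: DB = ⌊$35,417 × 150%/8⌋ = $6,640; SL = ⌊$34,317/8⌋ = $4,289 → take DB $6,640. Book value $28,777.
Year 2: DB = ⌊$28,777 × 150%/8⌋ = $5,395; SL = ⌊$27,677/7⌋ = $3,953 → take DB $5,395. Book value $23,382.
Year 3: DB = ⌊$23,382 × 150%/8⌋ = $4,384; SL = ⌊$22,282/6⌋ = $3,713 → take DB $4,384. Book value $18,998.
Year 4: DB = ⌊$18,998 × 150%/8⌋ = $3,562; SL = ⌊$17,898/5⌋ = $3,579 → take SL $3,579. Book value $15,419.
Year 5: DB = ⌊$15,419 × 150%/8⌋ = $2,891; SL = ⌊$14,319/4⌋ = $3,579 → take SL $3,579. Book value $11,840.
Year 6: DB = ⌊$11,840 × 150%/8⌋ = $2,220; SL = ⌊$10,740/3⌋ = $3,580 → take SL $3,580. Book value $8,260.
Year 7: DB = ⌊$8,260 × 150%/8⌋ = $1,548; SL = ⌊$7,160/2⌋ = $3,580 → take SL $3,580. Book value $4,680.
Year 8 (final): $4,680 − $1,100 = $3,580. Book value $1,100.

$3,580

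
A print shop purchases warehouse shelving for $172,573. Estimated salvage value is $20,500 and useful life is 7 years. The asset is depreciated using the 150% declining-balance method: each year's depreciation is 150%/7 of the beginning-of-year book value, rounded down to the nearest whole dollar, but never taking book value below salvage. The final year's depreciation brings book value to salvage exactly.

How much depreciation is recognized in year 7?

$20,105

Depreciable base = $172,573 − $20,500 = $152,073.
Year 1: ⌊$172,573 × 150%/7⌋ = $36,979. Book value $135,594.
Year 2: ⌊$135,594 × 150%/7⌋ = $29,055. Book value $106,539.
Year 3: ⌊$106,539 × 150%/7⌋ = $22,829. Book value $83,710.
Year 4: ⌊$83,710 × 150%/7⌋ = $17,937. Book value $65,773.
Year 5: ⌊$65,773 × 150%/7⌋ = $14,094. Book value $51,679.
Year 6: ⌊$51,679 × 150%/7⌋ = $11,074. Book value $40,605.
Year 7 (final): $40,605 − $20,500 = $20,105. Book value $20,500.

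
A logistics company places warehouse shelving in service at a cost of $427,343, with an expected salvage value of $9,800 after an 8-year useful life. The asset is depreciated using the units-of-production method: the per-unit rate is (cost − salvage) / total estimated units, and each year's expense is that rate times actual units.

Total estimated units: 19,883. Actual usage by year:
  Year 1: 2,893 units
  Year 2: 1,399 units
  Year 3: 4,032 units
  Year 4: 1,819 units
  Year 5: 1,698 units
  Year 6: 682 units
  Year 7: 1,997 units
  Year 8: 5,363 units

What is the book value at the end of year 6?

Depreciable base = $427,343 − $9,800 = $417,543.
Rate = $417,543 / 19,883 units = $21 per unit.
Year 1: 2,893 × $21 = $60,753. Book value $366,590.
Year 2: 1,399 × $21 = $29,379. Book value $337,211.
Year 3: 4,032 × $21 = $84,672. Book value $252,539.
Year 4: 1,819 × $21 = $38,199. Book value $214,340.
Year 5: 1,698 × $21 = $35,658. Book value $178,682.
Year 6: 682 × $21 = $14,322. Book value $164,360.

$164,360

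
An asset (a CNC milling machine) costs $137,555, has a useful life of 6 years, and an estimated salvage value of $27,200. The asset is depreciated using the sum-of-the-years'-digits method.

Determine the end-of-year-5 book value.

Depreciable base = $137,555 − $27,200 = $110,355.
Sum of the years' digits = 6+5+4+3+2+1 = 21.
Year 1: $110,355 × 6/21 = $31,530. Book value $106,025.
Year 2: $110,355 × 5/21 = $26,275. Book value $79,750.
Year 3: $110,355 × 4/21 = $21,020. Book value $58,730.
Year 4: $110,355 × 3/21 = $15,765. Book value $42,965.
Year 5: $110,355 × 2/21 = $10,510. Book value $32,455.

$32,455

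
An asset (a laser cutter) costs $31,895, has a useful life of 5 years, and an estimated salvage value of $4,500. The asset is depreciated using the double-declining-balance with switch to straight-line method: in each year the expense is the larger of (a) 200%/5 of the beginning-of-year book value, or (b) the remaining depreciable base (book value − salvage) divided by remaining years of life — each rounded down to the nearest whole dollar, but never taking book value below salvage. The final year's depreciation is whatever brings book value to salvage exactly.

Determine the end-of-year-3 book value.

$6,890

Depreciable base = $31,895 − $4,500 = $27,395.
Year 1: DB = ⌊$31,895 × 200%/5⌋ = $12,758; SL = ⌊$27,395/5⌋ = $5,479 → take DB $12,758. Book value $19,137.
Year 2: DB = ⌊$19,137 × 200%/5⌋ = $7,654; SL = ⌊$14,637/4⌋ = $3,659 → take DB $7,654. Book value $11,483.
Year 3: DB = ⌊$11,483 × 200%/5⌋ = $4,593; SL = ⌊$6,983/3⌋ = $2,327 → take DB $4,593. Book value $6,890.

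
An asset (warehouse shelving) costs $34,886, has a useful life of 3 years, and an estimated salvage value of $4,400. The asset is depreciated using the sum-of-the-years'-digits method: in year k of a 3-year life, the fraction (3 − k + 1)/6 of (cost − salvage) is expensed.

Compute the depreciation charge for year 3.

$5,081

Depreciable base = $34,886 − $4,400 = $30,486.
Sum of the years' digits = 3+2+1 = 6.
Year 1: $30,486 × 3/6 = $15,243. Book value $19,643.
Year 2: $30,486 × 2/6 = $10,162. Book value $9,481.
Year 3: $30,486 × 1/6 = $5,081. Book value $4,400.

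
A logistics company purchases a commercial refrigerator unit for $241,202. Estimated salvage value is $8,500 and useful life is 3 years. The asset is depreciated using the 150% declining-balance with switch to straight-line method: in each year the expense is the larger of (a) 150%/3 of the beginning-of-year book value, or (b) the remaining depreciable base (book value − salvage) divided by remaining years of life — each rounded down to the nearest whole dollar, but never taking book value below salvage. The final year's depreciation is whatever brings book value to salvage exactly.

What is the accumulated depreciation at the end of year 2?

Depreciable base = $241,202 − $8,500 = $232,702.
Year 1: DB = ⌊$241,202 × 150%/3⌋ = $120,601; SL = ⌊$232,702/3⌋ = $77,567 → take DB $120,601. Book value $120,601.
Year 2: DB = ⌊$120,601 × 150%/3⌋ = $60,300; SL = ⌊$112,101/2⌋ = $56,050 → take DB $60,300. Book value $60,301.
Accumulated through year 2 = $241,202 − $60,301 = $180,901.

$180,901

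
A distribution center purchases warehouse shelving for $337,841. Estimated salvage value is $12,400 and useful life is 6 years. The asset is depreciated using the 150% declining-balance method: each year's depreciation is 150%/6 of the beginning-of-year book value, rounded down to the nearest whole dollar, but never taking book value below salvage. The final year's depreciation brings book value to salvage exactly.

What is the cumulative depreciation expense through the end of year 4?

Depreciable base = $337,841 − $12,400 = $325,441.
Year 1: ⌊$337,841 × 150%/6⌋ = $84,460. Book value $253,381.
Year 2: ⌊$253,381 × 150%/6⌋ = $63,345. Book value $190,036.
Year 3: ⌊$190,036 × 150%/6⌋ = $47,509. Book value $142,527.
Year 4: ⌊$142,527 × 150%/6⌋ = $35,631. Book value $106,896.
Accumulated through year 4 = $337,841 − $106,896 = $230,945.

$230,945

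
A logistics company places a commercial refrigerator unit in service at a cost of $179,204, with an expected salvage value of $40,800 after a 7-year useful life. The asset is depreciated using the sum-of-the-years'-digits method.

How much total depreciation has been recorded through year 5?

$123,575

Depreciable base = $179,204 − $40,800 = $138,404.
Sum of the years' digits = 7+6+5+4+3+2+1 = 28.
Year 1: $138,404 × 7/28 = $34,601. Book value $144,603.
Year 2: $138,404 × 6/28 = $29,658. Book value $114,945.
Year 3: $138,404 × 5/28 = $24,715. Book value $90,230.
Year 4: $138,404 × 4/28 = $19,772. Book value $70,458.
Year 5: $138,404 × 3/28 = $14,829. Book value $55,629.
Accumulated through year 5 = $179,204 − $55,629 = $123,575.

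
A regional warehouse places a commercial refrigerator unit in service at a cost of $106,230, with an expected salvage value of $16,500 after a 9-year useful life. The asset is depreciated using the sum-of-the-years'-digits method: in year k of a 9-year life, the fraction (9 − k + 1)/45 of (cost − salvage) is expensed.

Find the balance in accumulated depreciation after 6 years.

Depreciable base = $106,230 − $16,500 = $89,730.
Sum of the years' digits = 9+8+7+6+5+4+3+2+1 = 45.
Year 1: $89,730 × 9/45 = $17,946. Book value $88,284.
Year 2: $89,730 × 8/45 = $15,952. Book value $72,332.
Year 3: $89,730 × 7/45 = $13,958. Book value $58,374.
Year 4: $89,730 × 6/45 = $11,964. Book value $46,410.
Year 5: $89,730 × 5/45 = $9,970. Book value $36,440.
Year 6: $89,730 × 4/45 = $7,976. Book value $28,464.
Accumulated through year 6 = $106,230 − $28,464 = $77,766.

$77,766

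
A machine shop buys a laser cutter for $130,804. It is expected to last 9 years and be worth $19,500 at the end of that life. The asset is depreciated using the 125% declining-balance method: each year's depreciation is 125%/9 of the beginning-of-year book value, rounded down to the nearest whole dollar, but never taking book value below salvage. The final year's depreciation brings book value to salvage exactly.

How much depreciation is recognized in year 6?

Depreciable base = $130,804 − $19,500 = $111,304.
Year 1: ⌊$130,804 × 125%/9⌋ = $18,167. Book value $112,637.
Year 2: ⌊$112,637 × 125%/9⌋ = $15,644. Book value $96,993.
Year 3: ⌊$96,993 × 125%/9⌋ = $13,471. Book value $83,522.
Year 4: ⌊$83,522 × 125%/9⌋ = $11,600. Book value $71,922.
Year 5: ⌊$71,922 × 125%/9⌋ = $9,989. Book value $61,933.
Year 6: ⌊$61,933 × 125%/9⌋ = $8,601. Book value $53,332.

$8,601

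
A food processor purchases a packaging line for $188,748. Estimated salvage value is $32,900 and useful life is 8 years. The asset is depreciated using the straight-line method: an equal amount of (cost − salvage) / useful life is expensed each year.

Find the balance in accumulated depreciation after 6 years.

Depreciable base = $188,748 − $32,900 = $155,848.
Annual expense = $155,848 / 8 = $19,481.
End of year 1: book value $169,267.
End of year 2: book value $149,786.
End of year 3: book value $130,305.
End of year 4: book value $110,824.
End of year 5: book value $91,343.
End of year 6: book value $71,862.
Accumulated through year 6 = $188,748 − $71,862 = $116,886.

$116,886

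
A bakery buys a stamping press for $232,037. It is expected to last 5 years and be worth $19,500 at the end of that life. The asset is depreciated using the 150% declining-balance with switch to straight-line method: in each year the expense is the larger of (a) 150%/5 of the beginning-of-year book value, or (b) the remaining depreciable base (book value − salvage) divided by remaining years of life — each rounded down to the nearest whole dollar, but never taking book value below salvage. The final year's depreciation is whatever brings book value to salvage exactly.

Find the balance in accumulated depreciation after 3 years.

$152,447

Depreciable base = $232,037 − $19,500 = $212,537.
Year 1: DB = ⌊$232,037 × 150%/5⌋ = $69,611; SL = ⌊$212,537/5⌋ = $42,507 → take DB $69,611. Book value $162,426.
Year 2: DB = ⌊$162,426 × 150%/5⌋ = $48,727; SL = ⌊$142,926/4⌋ = $35,731 → take DB $48,727. Book value $113,699.
Year 3: DB = ⌊$113,699 × 150%/5⌋ = $34,109; SL = ⌊$94,199/3⌋ = $31,399 → take DB $34,109. Book value $79,590.
Accumulated through year 3 = $232,037 − $79,590 = $152,447.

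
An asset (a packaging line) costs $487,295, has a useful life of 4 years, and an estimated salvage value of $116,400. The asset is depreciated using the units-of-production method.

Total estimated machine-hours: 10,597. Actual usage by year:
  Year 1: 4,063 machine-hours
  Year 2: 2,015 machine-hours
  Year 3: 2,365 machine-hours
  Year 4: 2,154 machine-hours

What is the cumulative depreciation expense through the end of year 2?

Depreciable base = $487,295 − $116,400 = $370,895.
Rate = $370,895 / 10,597 machine-hours = $35 per machine-hour.
Year 1: 4,063 × $35 = $142,205. Book value $345,090.
Year 2: 2,015 × $35 = $70,525. Book value $274,565.
Accumulated through year 2 = $487,295 − $274,565 = $212,730.

$212,730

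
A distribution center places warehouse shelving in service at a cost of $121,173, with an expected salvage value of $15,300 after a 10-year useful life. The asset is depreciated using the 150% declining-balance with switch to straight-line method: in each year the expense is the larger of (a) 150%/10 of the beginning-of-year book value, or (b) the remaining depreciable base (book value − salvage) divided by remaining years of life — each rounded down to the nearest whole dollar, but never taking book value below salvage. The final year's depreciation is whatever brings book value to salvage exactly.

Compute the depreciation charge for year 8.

$7,600

Depreciable base = $121,173 − $15,300 = $105,873.
Year 1: DB = ⌊$121,173 × 150%/10⌋ = $18,175; SL = ⌊$105,873/10⌋ = $10,587 → take DB $18,175. Book value $102,998.
Year 2: DB = ⌊$102,998 × 150%/10⌋ = $15,449; SL = ⌊$87,698/9⌋ = $9,744 → take DB $15,449. Book value $87,549.
Year 3: DB = ⌊$87,549 × 150%/10⌋ = $13,132; SL = ⌊$72,249/8⌋ = $9,031 → take DB $13,132. Book value $74,417.
Year 4: DB = ⌊$74,417 × 150%/10⌋ = $11,162; SL = ⌊$59,117/7⌋ = $8,445 → take DB $11,162. Book value $63,255.
Year 5: DB = ⌊$63,255 × 150%/10⌋ = $9,488; SL = ⌊$47,955/6⌋ = $7,992 → take DB $9,488. Book value $53,767.
Year 6: DB = ⌊$53,767 × 150%/10⌋ = $8,065; SL = ⌊$38,467/5⌋ = $7,693 → take DB $8,065. Book value $45,702.
Year 7: DB = ⌊$45,702 × 150%/10⌋ = $6,855; SL = ⌊$30,402/4⌋ = $7,600 → take SL $7,600. Book value $38,102.
Year 8: DB = ⌊$38,102 × 150%/10⌋ = $5,715; SL = ⌊$22,802/3⌋ = $7,600 → take SL $7,600. Book value $30,502.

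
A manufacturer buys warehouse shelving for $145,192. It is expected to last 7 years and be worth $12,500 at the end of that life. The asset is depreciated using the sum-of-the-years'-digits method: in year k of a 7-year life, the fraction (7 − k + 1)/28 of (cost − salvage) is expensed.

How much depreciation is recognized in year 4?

$18,956

Depreciable base = $145,192 − $12,500 = $132,692.
Sum of the years' digits = 7+6+5+4+3+2+1 = 28.
Year 1: $132,692 × 7/28 = $33,173. Book value $112,019.
Year 2: $132,692 × 6/28 = $28,434. Book value $83,585.
Year 3: $132,692 × 5/28 = $23,695. Book value $59,890.
Year 4: $132,692 × 4/28 = $18,956. Book value $40,934.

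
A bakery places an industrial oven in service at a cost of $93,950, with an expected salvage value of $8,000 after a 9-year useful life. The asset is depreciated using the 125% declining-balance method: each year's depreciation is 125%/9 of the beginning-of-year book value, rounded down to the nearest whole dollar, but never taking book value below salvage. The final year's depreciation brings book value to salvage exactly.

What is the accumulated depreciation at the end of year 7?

$60,963

Depreciable base = $93,950 − $8,000 = $85,950.
Year 1: ⌊$93,950 × 125%/9⌋ = $13,048. Book value $80,902.
Year 2: ⌊$80,902 × 125%/9⌋ = $11,236. Book value $69,666.
Year 3: ⌊$69,666 × 125%/9⌋ = $9,675. Book value $59,991.
Year 4: ⌊$59,991 × 125%/9⌋ = $8,332. Book value $51,659.
Year 5: ⌊$51,659 × 125%/9⌋ = $7,174. Book value $44,485.
Year 6: ⌊$44,485 × 125%/9⌋ = $6,178. Book value $38,307.
Year 7: ⌊$38,307 × 125%/9⌋ = $5,320. Book value $32,987.
Accumulated through year 7 = $93,950 − $32,987 = $60,963.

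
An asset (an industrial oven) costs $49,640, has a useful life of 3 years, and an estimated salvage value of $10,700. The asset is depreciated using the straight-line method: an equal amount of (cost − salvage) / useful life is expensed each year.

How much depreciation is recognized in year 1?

Depreciable base = $49,640 − $10,700 = $38,940.
Annual expense = $38,940 / 3 = $12,980.

$12,980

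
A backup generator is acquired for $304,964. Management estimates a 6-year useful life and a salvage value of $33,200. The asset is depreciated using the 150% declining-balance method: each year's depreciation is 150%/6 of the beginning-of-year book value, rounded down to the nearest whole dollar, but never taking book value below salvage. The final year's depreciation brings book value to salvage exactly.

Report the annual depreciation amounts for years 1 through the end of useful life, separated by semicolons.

$76,241; $57,180; $42,885; $32,164; $24,123; $39,171

Depreciable base = $304,964 − $33,200 = $271,764.
Year 1: ⌊$304,964 × 150%/6⌋ = $76,241. Book value $228,723.
Year 2: ⌊$228,723 × 150%/6⌋ = $57,180. Book value $171,543.
Year 3: ⌊$171,543 × 150%/6⌋ = $42,885. Book value $128,658.
Year 4: ⌊$128,658 × 150%/6⌋ = $32,164. Book value $96,494.
Year 5: ⌊$96,494 × 150%/6⌋ = $24,123. Book value $72,371.
Year 6 (final): $72,371 − $33,200 = $39,171. Book value $33,200.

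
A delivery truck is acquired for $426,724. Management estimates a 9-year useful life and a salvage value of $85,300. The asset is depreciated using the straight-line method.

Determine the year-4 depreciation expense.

Depreciable base = $426,724 − $85,300 = $341,424.
Annual expense = $341,424 / 9 = $37,936.

$37,936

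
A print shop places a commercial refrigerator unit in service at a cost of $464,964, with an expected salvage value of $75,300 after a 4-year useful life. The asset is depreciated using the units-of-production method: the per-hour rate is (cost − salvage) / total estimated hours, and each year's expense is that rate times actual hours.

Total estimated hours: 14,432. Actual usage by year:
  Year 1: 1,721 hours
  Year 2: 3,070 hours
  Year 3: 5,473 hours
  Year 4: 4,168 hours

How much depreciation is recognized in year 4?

Depreciable base = $464,964 − $75,300 = $389,664.
Rate = $389,664 / 14,432 hours = $27 per hour.
Year 1: 1,721 × $27 = $46,467. Book value $418,497.
Year 2: 3,070 × $27 = $82,890. Book value $335,607.
Year 3: 5,473 × $27 = $147,771. Book value $187,836.
Year 4: 4,168 × $27 = $112,536. Book value $75,300.

$112,536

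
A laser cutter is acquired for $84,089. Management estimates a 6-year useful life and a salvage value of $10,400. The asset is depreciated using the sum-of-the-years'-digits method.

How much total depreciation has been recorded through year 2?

$38,599

Depreciable base = $84,089 − $10,400 = $73,689.
Sum of the years' digits = 6+5+4+3+2+1 = 21.
Year 1: $73,689 × 6/21 = $21,054. Book value $63,035.
Year 2: $73,689 × 5/21 = $17,545. Book value $45,490.
Accumulated through year 2 = $84,089 − $45,490 = $38,599.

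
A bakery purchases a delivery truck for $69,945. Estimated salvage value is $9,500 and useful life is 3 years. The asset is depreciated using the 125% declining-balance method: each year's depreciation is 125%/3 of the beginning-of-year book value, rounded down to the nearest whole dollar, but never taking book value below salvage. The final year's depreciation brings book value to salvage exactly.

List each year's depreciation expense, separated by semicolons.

Depreciable base = $69,945 − $9,500 = $60,445.
Year 1: ⌊$69,945 × 125%/3⌋ = $29,143. Book value $40,802.
Year 2: ⌊$40,802 × 125%/3⌋ = $17,000. Book value $23,802.
Year 3 (final): $23,802 − $9,500 = $14,302. Book value $9,500.

$29,143; $17,000; $14,302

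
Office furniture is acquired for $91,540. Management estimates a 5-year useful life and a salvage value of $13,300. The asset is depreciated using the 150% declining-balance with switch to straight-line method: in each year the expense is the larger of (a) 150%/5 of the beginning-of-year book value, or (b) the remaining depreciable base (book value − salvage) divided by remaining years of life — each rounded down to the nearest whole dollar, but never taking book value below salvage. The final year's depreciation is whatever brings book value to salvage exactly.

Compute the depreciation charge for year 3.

$13,456

Depreciable base = $91,540 − $13,300 = $78,240.
Year 1: DB = ⌊$91,540 × 150%/5⌋ = $27,462; SL = ⌊$78,240/5⌋ = $15,648 → take DB $27,462. Book value $64,078.
Year 2: DB = ⌊$64,078 × 150%/5⌋ = $19,223; SL = ⌊$50,778/4⌋ = $12,694 → take DB $19,223. Book value $44,855.
Year 3: DB = ⌊$44,855 × 150%/5⌋ = $13,456; SL = ⌊$31,555/3⌋ = $10,518 → take DB $13,456. Book value $31,399.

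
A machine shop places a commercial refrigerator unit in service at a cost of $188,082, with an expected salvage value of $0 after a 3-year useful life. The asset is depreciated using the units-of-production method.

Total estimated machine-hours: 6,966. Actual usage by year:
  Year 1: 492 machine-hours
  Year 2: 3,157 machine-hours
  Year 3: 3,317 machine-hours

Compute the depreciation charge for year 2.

Depreciable base = $188,082 − $0 = $188,082.
Rate = $188,082 / 6,966 machine-hours = $27 per machine-hour.
Year 1: 492 × $27 = $13,284. Book value $174,798.
Year 2: 3,157 × $27 = $85,239. Book value $89,559.

$85,239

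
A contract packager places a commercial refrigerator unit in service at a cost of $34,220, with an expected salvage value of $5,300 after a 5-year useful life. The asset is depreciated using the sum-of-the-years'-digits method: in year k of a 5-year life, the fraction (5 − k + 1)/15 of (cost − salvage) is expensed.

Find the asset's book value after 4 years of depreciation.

Depreciable base = $34,220 − $5,300 = $28,920.
Sum of the years' digits = 5+4+3+2+1 = 15.
Year 1: $28,920 × 5/15 = $9,640. Book value $24,580.
Year 2: $28,920 × 4/15 = $7,712. Book value $16,868.
Year 3: $28,920 × 3/15 = $5,784. Book value $11,084.
Year 4: $28,920 × 2/15 = $3,856. Book value $7,228.

$7,228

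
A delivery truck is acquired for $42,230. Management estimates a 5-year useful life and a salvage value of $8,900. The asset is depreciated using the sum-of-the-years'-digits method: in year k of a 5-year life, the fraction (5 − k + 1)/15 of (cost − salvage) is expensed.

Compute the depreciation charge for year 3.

$6,666

Depreciable base = $42,230 − $8,900 = $33,330.
Sum of the years' digits = 5+4+3+2+1 = 15.
Year 1: $33,330 × 5/15 = $11,110. Book value $31,120.
Year 2: $33,330 × 4/15 = $8,888. Book value $22,232.
Year 3: $33,330 × 3/15 = $6,666. Book value $15,566.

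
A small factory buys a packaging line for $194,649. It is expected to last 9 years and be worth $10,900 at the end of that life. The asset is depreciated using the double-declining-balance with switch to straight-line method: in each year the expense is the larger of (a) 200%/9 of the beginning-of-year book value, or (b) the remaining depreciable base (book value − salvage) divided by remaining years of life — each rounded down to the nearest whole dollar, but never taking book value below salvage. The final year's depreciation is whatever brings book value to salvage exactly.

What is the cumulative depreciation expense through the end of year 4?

$123,416

Depreciable base = $194,649 − $10,900 = $183,749.
Year 1: DB = ⌊$194,649 × 200%/9⌋ = $43,255; SL = ⌊$183,749/9⌋ = $20,416 → take DB $43,255. Book value $151,394.
Year 2: DB = ⌊$151,394 × 200%/9⌋ = $33,643; SL = ⌊$140,494/8⌋ = $17,561 → take DB $33,643. Book value $117,751.
Year 3: DB = ⌊$117,751 × 200%/9⌋ = $26,166; SL = ⌊$106,851/7⌋ = $15,264 → take DB $26,166. Book value $91,585.
Year 4: DB = ⌊$91,585 × 200%/9⌋ = $20,352; SL = ⌊$80,685/6⌋ = $13,447 → take DB $20,352. Book value $71,233.
Accumulated through year 4 = $194,649 − $71,233 = $123,416.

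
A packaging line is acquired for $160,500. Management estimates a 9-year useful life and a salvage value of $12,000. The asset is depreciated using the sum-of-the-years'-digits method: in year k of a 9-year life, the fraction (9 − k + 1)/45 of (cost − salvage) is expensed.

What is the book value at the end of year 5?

Depreciable base = $160,500 − $12,000 = $148,500.
Sum of the years' digits = 9+8+7+6+5+4+3+2+1 = 45.
Year 1: $148,500 × 9/45 = $29,700. Book value $130,800.
Year 2: $148,500 × 8/45 = $26,400. Book value $104,400.
Year 3: $148,500 × 7/45 = $23,100. Book value $81,300.
Year 4: $148,500 × 6/45 = $19,800. Book value $61,500.
Year 5: $148,500 × 5/45 = $16,500. Book value $45,000.

$45,000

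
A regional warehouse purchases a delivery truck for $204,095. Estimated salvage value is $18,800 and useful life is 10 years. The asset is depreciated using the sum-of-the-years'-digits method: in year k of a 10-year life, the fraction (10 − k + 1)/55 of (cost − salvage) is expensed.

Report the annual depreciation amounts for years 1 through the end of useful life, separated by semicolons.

$33,690; $30,321; $26,952; $23,583; $20,214; $16,845; $13,476; $10,107; $6,738; $3,369

Depreciable base = $204,095 − $18,800 = $185,295.
Sum of the years' digits = 10+9+8+7+6+5+4+3+2+1 = 55.
Year 1: $185,295 × 10/55 = $33,690. Book value $170,405.
Year 2: $185,295 × 9/55 = $30,321. Book value $140,084.
Year 3: $185,295 × 8/55 = $26,952. Book value $113,132.
Year 4: $185,295 × 7/55 = $23,583. Book value $89,549.
Year 5: $185,295 × 6/55 = $20,214. Book value $69,335.
Year 6: $185,295 × 5/55 = $16,845. Book value $52,490.
Year 7: $185,295 × 4/55 = $13,476. Book value $39,014.
Year 8: $185,295 × 3/55 = $10,107. Book value $28,907.
Year 9: $185,295 × 2/55 = $6,738. Book value $22,169.
Year 10: $185,295 × 1/55 = $3,369. Book value $18,800.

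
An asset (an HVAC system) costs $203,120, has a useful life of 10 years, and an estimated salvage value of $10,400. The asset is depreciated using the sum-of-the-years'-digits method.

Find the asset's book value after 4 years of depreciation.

$83,984

Depreciable base = $203,120 − $10,400 = $192,720.
Sum of the years' digits = 10+9+8+7+6+5+4+3+2+1 = 55.
Year 1: $192,720 × 10/55 = $35,040. Book value $168,080.
Year 2: $192,720 × 9/55 = $31,536. Book value $136,544.
Year 3: $192,720 × 8/55 = $28,032. Book value $108,512.
Year 4: $192,720 × 7/55 = $24,528. Book value $83,984.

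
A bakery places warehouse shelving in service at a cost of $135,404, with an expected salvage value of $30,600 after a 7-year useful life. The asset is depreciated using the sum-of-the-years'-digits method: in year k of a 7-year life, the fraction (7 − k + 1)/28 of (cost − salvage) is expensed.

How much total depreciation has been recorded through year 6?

Depreciable base = $135,404 − $30,600 = $104,804.
Sum of the years' digits = 7+6+5+4+3+2+1 = 28.
Year 1: $104,804 × 7/28 = $26,201. Book value $109,203.
Year 2: $104,804 × 6/28 = $22,458. Book value $86,745.
Year 3: $104,804 × 5/28 = $18,715. Book value $68,030.
Year 4: $104,804 × 4/28 = $14,972. Book value $53,058.
Year 5: $104,804 × 3/28 = $11,229. Book value $41,829.
Year 6: $104,804 × 2/28 = $7,486. Book value $34,343.
Accumulated through year 6 = $135,404 − $34,343 = $101,061.

$101,061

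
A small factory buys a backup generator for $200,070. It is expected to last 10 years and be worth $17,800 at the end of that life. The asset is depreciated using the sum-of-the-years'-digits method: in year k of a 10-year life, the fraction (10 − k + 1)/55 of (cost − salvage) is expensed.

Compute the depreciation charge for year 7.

$13,256

Depreciable base = $200,070 − $17,800 = $182,270.
Sum of the years' digits = 10+9+8+7+6+5+4+3+2+1 = 55.
Year 1: $182,270 × 10/55 = $33,140. Book value $166,930.
Year 2: $182,270 × 9/55 = $29,826. Book value $137,104.
Year 3: $182,270 × 8/55 = $26,512. Book value $110,592.
Year 4: $182,270 × 7/55 = $23,198. Book value $87,394.
Year 5: $182,270 × 6/55 = $19,884. Book value $67,510.
Year 6: $182,270 × 5/55 = $16,570. Book value $50,940.
Year 7: $182,270 × 4/55 = $13,256. Book value $37,684.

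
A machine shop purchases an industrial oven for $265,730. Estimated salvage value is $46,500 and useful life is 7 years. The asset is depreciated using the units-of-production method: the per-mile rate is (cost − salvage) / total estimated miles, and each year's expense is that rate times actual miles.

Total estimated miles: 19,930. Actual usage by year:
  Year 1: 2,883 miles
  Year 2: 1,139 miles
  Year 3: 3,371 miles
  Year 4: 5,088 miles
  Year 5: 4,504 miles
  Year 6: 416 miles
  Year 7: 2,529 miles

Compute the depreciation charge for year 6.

$4,576

Depreciable base = $265,730 − $46,500 = $219,230.
Rate = $219,230 / 19,930 miles = $11 per mile.
Year 1: 2,883 × $11 = $31,713. Book value $234,017.
Year 2: 1,139 × $11 = $12,529. Book value $221,488.
Year 3: 3,371 × $11 = $37,081. Book value $184,407.
Year 4: 5,088 × $11 = $55,968. Book value $128,439.
Year 5: 4,504 × $11 = $49,544. Book value $78,895.
Year 6: 416 × $11 = $4,576. Book value $74,319.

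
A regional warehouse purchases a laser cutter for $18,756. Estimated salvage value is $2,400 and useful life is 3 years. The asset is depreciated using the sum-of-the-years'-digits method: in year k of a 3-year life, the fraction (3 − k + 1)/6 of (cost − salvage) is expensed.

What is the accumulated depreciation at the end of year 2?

$13,630

Depreciable base = $18,756 − $2,400 = $16,356.
Sum of the years' digits = 3+2+1 = 6.
Year 1: $16,356 × 3/6 = $8,178. Book value $10,578.
Year 2: $16,356 × 2/6 = $5,452. Book value $5,126.
Accumulated through year 2 = $18,756 − $5,126 = $13,630.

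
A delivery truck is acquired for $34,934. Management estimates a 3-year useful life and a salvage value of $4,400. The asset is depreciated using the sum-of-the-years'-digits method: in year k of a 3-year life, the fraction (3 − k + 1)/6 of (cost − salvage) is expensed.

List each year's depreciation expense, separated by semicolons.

$15,267; $10,178; $5,089

Depreciable base = $34,934 − $4,400 = $30,534.
Sum of the years' digits = 3+2+1 = 6.
Year 1: $30,534 × 3/6 = $15,267. Book value $19,667.
Year 2: $30,534 × 2/6 = $10,178. Book value $9,489.
Year 3: $30,534 × 1/6 = $5,089. Book value $4,400.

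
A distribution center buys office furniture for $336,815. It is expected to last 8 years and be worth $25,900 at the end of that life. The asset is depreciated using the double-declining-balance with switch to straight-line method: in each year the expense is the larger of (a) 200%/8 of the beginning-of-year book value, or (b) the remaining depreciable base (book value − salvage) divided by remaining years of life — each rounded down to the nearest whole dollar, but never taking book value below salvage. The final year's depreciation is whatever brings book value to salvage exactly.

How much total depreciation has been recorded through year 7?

Depreciable base = $336,815 − $25,900 = $310,915.
Year 1: DB = ⌊$336,815 × 200%/8⌋ = $84,203; SL = ⌊$310,915/8⌋ = $38,864 → take DB $84,203. Book value $252,612.
Year 2: DB = ⌊$252,612 × 200%/8⌋ = $63,153; SL = ⌊$226,712/7⌋ = $32,387 → take DB $63,153. Book value $189,459.
Year 3: DB = ⌊$189,459 × 200%/8⌋ = $47,364; SL = ⌊$163,559/6⌋ = $27,259 → take DB $47,364. Book value $142,095.
Year 4: DB = ⌊$142,095 × 200%/8⌋ = $35,523; SL = ⌊$116,195/5⌋ = $23,239 → take DB $35,523. Book value $106,572.
Year 5: DB = ⌊$106,572 × 200%/8⌋ = $26,643; SL = ⌊$80,672/4⌋ = $20,168 → take DB $26,643. Book value $79,929.
Year 6: DB = ⌊$79,929 × 200%/8⌋ = $19,982; SL = ⌊$54,029/3⌋ = $18,009 → take DB $19,982. Book value $59,947.
Year 7: DB = ⌊$59,947 × 200%/8⌋ = $14,986; SL = ⌊$34,047/2⌋ = $17,023 → take SL $17,023. Book value $42,924.
Accumulated through year 7 = $336,815 − $42,924 = $293,891.

$293,891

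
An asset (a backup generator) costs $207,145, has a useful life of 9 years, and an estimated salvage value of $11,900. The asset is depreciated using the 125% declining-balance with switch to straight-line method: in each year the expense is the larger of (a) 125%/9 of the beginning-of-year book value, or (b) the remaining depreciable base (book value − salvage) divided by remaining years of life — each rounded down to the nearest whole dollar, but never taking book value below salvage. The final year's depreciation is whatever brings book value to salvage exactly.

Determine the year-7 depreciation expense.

$20,061

Depreciable base = $207,145 − $11,900 = $195,245.
Year 1: DB = ⌊$207,145 × 125%/9⌋ = $28,770; SL = ⌊$195,245/9⌋ = $21,693 → take DB $28,770. Book value $178,375.
Year 2: DB = ⌊$178,375 × 125%/9⌋ = $24,774; SL = ⌊$166,475/8⌋ = $20,809 → take DB $24,774. Book value $153,601.
Year 3: DB = ⌊$153,601 × 125%/9⌋ = $21,333; SL = ⌊$141,701/7⌋ = $20,243 → take DB $21,333. Book value $132,268.
Year 4: DB = ⌊$132,268 × 125%/9⌋ = $18,370; SL = ⌊$120,368/6⌋ = $20,061 → take SL $20,061. Book value $112,207.
Year 5: DB = ⌊$112,207 × 125%/9⌋ = $15,584; SL = ⌊$100,307/5⌋ = $20,061 → take SL $20,061. Book value $92,146.
Year 6: DB = ⌊$92,146 × 125%/9⌋ = $12,798; SL = ⌊$80,246/4⌋ = $20,061 → take SL $20,061. Book value $72,085.
Year 7: DB = ⌊$72,085 × 125%/9⌋ = $10,011; SL = ⌊$60,185/3⌋ = $20,061 → take SL $20,061. Book value $52,024.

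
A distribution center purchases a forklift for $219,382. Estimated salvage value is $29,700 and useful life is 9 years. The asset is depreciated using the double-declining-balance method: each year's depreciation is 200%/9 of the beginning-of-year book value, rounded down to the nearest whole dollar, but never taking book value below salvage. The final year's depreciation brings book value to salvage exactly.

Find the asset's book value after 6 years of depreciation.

Depreciable base = $219,382 − $29,700 = $189,682.
Year 1: ⌊$219,382 × 200%/9⌋ = $48,751. Book value $170,631.
Year 2: ⌊$170,631 × 200%/9⌋ = $37,918. Book value $132,713.
Year 3: ⌊$132,713 × 200%/9⌋ = $29,491. Book value $103,222.
Year 4: ⌊$103,222 × 200%/9⌋ = $22,938. Book value $80,284.
Year 5: ⌊$80,284 × 200%/9⌋ = $17,840. Book value $62,444.
Year 6: ⌊$62,444 × 200%/9⌋ = $13,876. Book value $48,568.

$48,568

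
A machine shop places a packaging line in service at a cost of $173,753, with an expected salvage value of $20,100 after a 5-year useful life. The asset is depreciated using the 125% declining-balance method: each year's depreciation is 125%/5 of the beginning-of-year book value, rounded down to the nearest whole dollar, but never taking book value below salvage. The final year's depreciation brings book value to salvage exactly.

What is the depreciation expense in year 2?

$32,578

Depreciable base = $173,753 − $20,100 = $153,653.
Year 1: ⌊$173,753 × 125%/5⌋ = $43,438. Book value $130,315.
Year 2: ⌊$130,315 × 125%/5⌋ = $32,578. Book value $97,737.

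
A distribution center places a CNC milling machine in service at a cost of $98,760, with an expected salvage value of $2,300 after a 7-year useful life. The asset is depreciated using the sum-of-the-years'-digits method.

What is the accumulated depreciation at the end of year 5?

Depreciable base = $98,760 − $2,300 = $96,460.
Sum of the years' digits = 7+6+5+4+3+2+1 = 28.
Year 1: $96,460 × 7/28 = $24,115. Book value $74,645.
Year 2: $96,460 × 6/28 = $20,670. Book value $53,975.
Year 3: $96,460 × 5/28 = $17,225. Book value $36,750.
Year 4: $96,460 × 4/28 = $13,780. Book value $22,970.
Year 5: $96,460 × 3/28 = $10,335. Book value $12,635.
Accumulated through year 5 = $98,760 − $12,635 = $86,125.

$86,125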